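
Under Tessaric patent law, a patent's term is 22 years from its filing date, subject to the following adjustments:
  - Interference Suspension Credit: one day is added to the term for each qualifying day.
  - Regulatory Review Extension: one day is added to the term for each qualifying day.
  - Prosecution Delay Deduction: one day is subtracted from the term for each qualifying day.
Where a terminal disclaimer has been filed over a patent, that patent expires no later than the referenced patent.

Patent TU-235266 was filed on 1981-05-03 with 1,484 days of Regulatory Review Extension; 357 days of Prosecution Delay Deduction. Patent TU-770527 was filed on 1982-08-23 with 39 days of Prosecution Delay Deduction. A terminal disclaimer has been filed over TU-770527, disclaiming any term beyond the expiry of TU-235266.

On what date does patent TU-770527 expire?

2004-07-15

Natural term of TU-770527:
  Base: filing + 22 years → 23 August 2004.
  Prosecution Delay Deduction: −39 days → 15 July 2004.
Expiry of referenced patent TU-235266:
  Base: filing + 22 years → 3 May 2003.
  Regulatory Review Extension: +1484 days → 26 May 2007.
  Prosecution Delay Deduction: −357 days → 3 June 2006.
Terminal disclaimer: TU-770527 expires on the earlier of 15 July 2004 and 3 June 2006.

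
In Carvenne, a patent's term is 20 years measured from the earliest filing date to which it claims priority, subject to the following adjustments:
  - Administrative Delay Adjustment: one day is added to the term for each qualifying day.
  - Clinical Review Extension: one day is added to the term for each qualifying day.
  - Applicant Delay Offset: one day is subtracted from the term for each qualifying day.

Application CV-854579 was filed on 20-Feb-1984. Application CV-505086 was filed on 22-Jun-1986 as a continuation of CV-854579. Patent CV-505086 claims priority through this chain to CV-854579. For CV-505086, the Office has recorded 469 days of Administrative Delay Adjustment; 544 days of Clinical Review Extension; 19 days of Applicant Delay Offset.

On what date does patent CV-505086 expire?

2006-11-10

Earliest priority filing: 20 February 1984.
Base term: 20 February 1984 + 20 years → 20 February 2004.
Administrative Delay Adjustment: +469 days → 3 June 2005.
Clinical Review Extension: +544 days → 29 November 2006.
Applicant Delay Offset: −19 days → 10 November 2006.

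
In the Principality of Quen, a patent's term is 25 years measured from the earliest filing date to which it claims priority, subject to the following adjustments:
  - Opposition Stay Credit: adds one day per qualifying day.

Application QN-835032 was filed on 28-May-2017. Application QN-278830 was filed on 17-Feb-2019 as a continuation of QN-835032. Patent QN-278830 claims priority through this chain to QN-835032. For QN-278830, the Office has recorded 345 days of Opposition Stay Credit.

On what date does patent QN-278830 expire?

Earliest priority filing: 28 May 2017.
Base term: 28 May 2017 + 25 years → 28 May 2042.
Opposition Stay Credit: +345 days → 8 May 2043.

May 8, 2043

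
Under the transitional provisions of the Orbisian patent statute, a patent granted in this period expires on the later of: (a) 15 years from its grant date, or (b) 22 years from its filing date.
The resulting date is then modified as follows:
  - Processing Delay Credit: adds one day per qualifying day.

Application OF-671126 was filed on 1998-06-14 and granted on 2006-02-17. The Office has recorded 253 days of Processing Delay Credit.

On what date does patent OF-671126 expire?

(a) grant + 15 years → 17 February 2021.
(b) filing + 22 years → 14 June 2020.
Later of the two: 17 February 2021.
Processing Delay Credit: +253 days → 28 October 2021.

2021-10-28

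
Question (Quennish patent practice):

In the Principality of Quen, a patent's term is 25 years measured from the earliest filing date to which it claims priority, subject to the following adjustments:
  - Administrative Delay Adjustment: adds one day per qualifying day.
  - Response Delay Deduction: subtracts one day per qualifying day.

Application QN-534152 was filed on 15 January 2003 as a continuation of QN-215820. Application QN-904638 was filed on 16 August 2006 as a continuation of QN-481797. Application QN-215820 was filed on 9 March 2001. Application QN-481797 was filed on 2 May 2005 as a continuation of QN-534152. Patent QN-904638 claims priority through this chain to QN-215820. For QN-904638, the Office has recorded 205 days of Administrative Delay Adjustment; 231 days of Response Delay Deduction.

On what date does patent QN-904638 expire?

2026-02-11

Earliest priority filing: 9 March 2001.
Base term: 9 March 2001 + 25 years → 9 March 2026.
Administrative Delay Adjustment: +205 days → 30 September 2026.
Response Delay Deduction: −231 days → 11 February 2026.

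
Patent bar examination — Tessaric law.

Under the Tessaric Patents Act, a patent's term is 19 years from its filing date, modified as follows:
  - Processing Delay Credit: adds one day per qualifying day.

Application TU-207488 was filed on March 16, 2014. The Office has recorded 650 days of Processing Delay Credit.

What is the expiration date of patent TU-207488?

December 26, 2034

Base term: filing date + 19 years → 16 March 2033.
Processing Delay Credit: +650 days → 26 December 2034.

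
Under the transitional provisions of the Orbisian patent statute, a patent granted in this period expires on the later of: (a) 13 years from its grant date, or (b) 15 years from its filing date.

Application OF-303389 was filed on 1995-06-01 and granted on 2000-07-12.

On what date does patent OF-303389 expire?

(a) grant + 13 years → 12 July 2013.
(b) filing + 15 years → 1 June 2010.
Later of the two: 12 July 2013.

2013-07-12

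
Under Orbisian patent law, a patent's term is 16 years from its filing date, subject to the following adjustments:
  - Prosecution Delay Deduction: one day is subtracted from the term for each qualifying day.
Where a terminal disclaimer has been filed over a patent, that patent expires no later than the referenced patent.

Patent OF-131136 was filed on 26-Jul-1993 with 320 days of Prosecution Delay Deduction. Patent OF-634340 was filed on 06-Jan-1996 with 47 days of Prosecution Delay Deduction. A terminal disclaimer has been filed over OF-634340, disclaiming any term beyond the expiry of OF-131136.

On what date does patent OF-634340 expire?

September 9, 2008

Natural term of OF-634340:
  Base: filing + 16 years → 6 January 2012.
  Prosecution Delay Deduction: −47 days → 20 November 2011.
Expiry of referenced patent OF-131136:
  Base: filing + 16 years → 26 July 2009.
  Prosecution Delay Deduction: −320 days → 9 September 2008.
Terminal disclaimer: OF-634340 expires on the earlier of 20 November 2011 and 9 September 2008.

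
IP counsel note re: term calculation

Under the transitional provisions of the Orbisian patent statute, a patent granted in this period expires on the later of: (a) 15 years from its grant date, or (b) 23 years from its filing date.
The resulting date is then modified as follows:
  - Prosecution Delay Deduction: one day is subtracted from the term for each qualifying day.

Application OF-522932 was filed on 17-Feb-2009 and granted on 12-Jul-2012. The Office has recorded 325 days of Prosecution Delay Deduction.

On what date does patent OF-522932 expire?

2031-03-29

(a) grant + 15 years → 12 July 2027.
(b) filing + 23 years → 17 February 2032.
Later of the two: 17 February 2032.
Prosecution Delay Deduction: −325 days → 29 March 2031.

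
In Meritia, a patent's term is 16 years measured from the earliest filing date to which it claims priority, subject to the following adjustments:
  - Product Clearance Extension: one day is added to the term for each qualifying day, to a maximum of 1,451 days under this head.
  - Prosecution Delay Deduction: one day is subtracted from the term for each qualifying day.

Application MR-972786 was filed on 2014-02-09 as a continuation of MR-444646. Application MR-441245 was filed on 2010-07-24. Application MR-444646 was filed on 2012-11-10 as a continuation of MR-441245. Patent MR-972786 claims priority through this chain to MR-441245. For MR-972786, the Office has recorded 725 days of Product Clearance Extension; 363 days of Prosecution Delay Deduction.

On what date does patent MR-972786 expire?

July 21, 2027

Earliest priority filing: 24 July 2010.
Base term: 24 July 2010 + 16 years → 24 July 2026.
Product Clearance Extension: 725 days (within the 1451-day cap) → +725 days → 18 July 2028.
Prosecution Delay Deduction: −363 days → 21 July 2027.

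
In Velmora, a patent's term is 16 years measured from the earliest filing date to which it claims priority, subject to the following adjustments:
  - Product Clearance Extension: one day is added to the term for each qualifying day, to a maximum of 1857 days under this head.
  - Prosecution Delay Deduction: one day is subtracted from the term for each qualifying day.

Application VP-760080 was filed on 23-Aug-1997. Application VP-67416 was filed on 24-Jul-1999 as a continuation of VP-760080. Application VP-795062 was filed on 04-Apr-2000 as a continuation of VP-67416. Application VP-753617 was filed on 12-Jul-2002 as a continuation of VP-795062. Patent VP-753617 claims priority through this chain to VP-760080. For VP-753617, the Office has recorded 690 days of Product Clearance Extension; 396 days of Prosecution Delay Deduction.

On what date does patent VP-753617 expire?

Earliest priority filing: 23 August 1997.
Base term: 23 August 1997 + 16 years → 23 August 2013.
Product Clearance Extension: 690 days (within the 1857-day cap) → +690 days → 14 July 2015.
Prosecution Delay Deduction: −396 days → 13 June 2014.

June 13, 2014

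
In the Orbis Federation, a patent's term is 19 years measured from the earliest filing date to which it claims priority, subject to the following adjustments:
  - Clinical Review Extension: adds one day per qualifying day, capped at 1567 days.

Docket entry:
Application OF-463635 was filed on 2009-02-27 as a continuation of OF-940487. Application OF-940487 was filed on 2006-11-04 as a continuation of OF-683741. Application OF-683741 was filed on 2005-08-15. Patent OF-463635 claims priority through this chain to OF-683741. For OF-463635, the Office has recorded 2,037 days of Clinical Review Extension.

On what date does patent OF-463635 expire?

Earliest priority filing: 15 August 2005.
Base term: 15 August 2005 + 19 years → 15 August 2024.
Clinical Review Extension: 2037 days claimed exceeds the 1567-day cap, so +1567 days → 29 November 2028.

2028-11-29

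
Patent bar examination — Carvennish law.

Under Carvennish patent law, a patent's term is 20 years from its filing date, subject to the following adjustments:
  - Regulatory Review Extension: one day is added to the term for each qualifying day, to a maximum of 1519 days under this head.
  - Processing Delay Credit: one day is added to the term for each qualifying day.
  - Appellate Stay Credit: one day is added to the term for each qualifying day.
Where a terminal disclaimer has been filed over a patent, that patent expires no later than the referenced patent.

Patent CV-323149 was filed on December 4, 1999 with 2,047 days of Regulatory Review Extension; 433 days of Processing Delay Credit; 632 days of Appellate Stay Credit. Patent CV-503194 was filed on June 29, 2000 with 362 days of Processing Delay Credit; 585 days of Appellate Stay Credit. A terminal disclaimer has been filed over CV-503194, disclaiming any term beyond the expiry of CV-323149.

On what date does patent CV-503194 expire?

Natural term of CV-503194:
  Base: filing + 20 years → 29 June 2020.
  Processing Delay Credit: +362 days → 26 June 2021.
  Appellate Stay Credit: +585 days → 1 February 2023.
Expiry of referenced patent CV-323149:
  Base: filing + 20 years → 4 December 2019.
  Regulatory Review Extension: 2047 days claimed exceeds the 1519-day cap, so +1519 days → 31 January 2024.
  Processing Delay Credit: +433 days → 8 April 2025.
  Appellate Stay Credit: +632 days → 31 December 2026.
Terminal disclaimer: CV-503194 expires on the earlier of 1 February 2023 and 31 December 2026.

2023-02-01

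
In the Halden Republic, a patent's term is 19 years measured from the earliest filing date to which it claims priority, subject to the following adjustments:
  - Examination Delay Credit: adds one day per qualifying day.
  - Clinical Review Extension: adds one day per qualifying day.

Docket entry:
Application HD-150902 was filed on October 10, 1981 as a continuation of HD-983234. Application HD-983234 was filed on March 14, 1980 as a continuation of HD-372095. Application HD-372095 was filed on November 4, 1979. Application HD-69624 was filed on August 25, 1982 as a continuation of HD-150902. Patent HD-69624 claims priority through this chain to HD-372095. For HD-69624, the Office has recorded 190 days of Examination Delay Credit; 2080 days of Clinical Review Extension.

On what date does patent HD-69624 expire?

Earliest priority filing: 4 November 1979.
Base term: 4 November 1979 + 19 years → 4 November 1998.
Examination Delay Credit: +190 days → 13 May 1999.
Clinical Review Extension: +2080 days → 21 January 2005.

January 21, 2005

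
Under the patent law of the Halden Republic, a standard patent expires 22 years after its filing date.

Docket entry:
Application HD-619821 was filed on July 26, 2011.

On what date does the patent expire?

Filing date + 22 years → 26 July 2033.

July 26, 2033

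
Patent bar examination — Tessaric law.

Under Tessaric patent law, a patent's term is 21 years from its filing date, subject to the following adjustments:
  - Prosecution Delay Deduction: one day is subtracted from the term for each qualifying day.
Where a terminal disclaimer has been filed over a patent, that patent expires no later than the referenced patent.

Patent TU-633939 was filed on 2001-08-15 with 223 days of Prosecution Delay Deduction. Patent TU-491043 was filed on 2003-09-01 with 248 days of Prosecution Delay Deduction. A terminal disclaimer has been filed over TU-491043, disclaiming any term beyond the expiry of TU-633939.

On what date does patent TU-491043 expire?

Natural term of TU-491043:
  Base: filing + 21 years → 1 September 2024.
  Prosecution Delay Deduction: −248 days → 28 December 2023.
Expiry of referenced patent TU-633939:
  Base: filing + 21 years → 15 August 2022.
  Prosecution Delay Deduction: −223 days → 4 January 2022.
Terminal disclaimer: TU-491043 expires on the earlier of 28 December 2023 and 4 January 2022.

January 4, 2022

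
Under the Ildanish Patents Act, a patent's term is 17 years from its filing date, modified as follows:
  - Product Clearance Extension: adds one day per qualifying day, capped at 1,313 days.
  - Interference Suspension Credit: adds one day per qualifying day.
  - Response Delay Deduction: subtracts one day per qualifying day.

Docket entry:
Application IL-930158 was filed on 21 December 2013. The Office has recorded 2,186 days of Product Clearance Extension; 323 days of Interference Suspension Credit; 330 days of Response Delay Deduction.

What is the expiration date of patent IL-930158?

July 19, 2034

Base term: filing date + 17 years → 21 December 2030.
Product Clearance Extension: 2186 days claimed exceeds the 1313-day cap, so +1313 days → 26 July 2034.
Interference Suspension Credit: +323 days → 14 June 2035.
Response Delay Deduction: −330 days → 19 July 2034.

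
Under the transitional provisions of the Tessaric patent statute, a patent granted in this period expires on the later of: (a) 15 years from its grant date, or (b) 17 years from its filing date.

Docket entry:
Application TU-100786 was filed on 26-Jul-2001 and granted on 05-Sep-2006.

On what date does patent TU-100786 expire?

(a) grant + 15 years → 5 September 2021.
(b) filing + 17 years → 26 July 2018.
Later of the two: 5 September 2021.

September 5, 2021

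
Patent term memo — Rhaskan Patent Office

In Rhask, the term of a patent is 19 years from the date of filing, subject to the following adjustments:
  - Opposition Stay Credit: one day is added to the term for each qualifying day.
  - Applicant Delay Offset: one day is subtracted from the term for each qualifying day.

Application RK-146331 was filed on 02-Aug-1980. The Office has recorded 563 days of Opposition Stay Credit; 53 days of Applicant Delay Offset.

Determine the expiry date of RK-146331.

2000-12-24

Base term: filing date + 19 years → 2 August 1999.
Opposition Stay Credit: +563 days → 15 February 2001.
Applicant Delay Offset: −53 days → 24 December 2000.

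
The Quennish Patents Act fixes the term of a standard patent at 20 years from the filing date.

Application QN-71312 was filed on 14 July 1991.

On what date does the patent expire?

July 14, 2011

Filing date + 20 years → 14 July 2011.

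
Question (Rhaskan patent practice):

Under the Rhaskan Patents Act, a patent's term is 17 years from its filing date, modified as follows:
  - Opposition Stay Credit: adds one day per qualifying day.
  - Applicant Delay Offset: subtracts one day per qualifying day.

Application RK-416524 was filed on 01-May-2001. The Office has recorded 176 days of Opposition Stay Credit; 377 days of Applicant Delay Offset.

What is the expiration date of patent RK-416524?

October 12, 2017

Base term: filing date + 17 years → 1 May 2018.
Opposition Stay Credit: +176 days → 24 October 2018.
Applicant Delay Offset: −377 days → 12 October 2017.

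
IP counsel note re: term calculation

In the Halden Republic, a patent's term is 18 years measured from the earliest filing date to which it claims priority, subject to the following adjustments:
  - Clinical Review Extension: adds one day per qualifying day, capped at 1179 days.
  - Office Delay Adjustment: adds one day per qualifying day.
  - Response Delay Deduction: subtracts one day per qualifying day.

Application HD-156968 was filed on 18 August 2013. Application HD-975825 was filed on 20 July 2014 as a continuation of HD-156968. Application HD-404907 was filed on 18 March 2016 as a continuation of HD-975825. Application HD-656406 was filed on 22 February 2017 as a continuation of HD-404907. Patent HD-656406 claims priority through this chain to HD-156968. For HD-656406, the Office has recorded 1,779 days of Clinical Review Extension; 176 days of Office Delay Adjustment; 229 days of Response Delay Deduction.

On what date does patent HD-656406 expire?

September 17, 2034

Earliest priority filing: 18 August 2013.
Base term: 18 August 2013 + 18 years → 18 August 2031.
Clinical Review Extension: 1779 days claimed exceeds the 1179-day cap, so +1179 days → 9 November 2034.
Office Delay Adjustment: +176 days → 4 May 2035.
Response Delay Deduction: −229 days → 17 September 2034.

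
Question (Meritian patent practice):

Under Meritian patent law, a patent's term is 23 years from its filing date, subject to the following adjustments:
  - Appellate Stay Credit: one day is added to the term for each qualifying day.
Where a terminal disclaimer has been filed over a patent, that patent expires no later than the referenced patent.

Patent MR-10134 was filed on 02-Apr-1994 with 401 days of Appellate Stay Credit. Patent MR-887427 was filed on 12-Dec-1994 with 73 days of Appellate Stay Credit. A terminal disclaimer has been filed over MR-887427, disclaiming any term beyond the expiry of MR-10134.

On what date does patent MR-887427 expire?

Natural term of MR-887427:
  Base: filing + 23 years → 12 December 2017.
  Appellate Stay Credit: +73 days → 23 February 2018.
Expiry of referenced patent MR-10134:
  Base: filing + 23 years → 2 April 2017.
  Appellate Stay Credit: +401 days → 8 May 2018.
Terminal disclaimer: MR-887427 expires on the earlier of 23 February 2018 and 8 May 2018.

2018-02-23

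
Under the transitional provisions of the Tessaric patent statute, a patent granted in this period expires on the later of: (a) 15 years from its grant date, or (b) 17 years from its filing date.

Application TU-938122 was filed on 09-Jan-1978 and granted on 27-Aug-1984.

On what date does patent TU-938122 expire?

1999-08-27

(a) grant + 15 years → 27 August 1999.
(b) filing + 17 years → 9 January 1995.
Later of the two: 27 August 1999.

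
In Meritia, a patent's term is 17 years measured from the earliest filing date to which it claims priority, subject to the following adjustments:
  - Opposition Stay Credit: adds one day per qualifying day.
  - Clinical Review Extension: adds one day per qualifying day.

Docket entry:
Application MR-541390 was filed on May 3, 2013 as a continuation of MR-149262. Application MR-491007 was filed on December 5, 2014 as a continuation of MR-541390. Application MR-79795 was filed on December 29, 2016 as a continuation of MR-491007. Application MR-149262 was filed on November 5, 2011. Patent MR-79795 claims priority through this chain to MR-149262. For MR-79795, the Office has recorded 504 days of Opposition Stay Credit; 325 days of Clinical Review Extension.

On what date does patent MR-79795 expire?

Earliest priority filing: 5 November 2011.
Base term: 5 November 2011 + 17 years → 5 November 2028.
Opposition Stay Credit: +504 days → 24 March 2030.
Clinical Review Extension: +325 days → 12 February 2031.

February 12, 2031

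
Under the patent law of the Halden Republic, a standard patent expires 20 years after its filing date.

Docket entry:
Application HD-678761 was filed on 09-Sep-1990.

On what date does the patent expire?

2010-09-09

Filing date + 20 years → 9 September 2010.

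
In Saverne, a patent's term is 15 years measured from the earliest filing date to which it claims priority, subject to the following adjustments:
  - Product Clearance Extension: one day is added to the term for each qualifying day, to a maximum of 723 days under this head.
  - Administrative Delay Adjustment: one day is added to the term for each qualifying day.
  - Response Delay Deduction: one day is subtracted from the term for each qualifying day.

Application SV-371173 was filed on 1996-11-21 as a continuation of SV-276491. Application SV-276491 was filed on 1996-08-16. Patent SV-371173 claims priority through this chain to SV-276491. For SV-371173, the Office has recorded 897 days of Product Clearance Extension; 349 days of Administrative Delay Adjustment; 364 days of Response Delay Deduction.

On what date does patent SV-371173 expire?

2013-07-24

Earliest priority filing: 16 August 1996.
Base term: 16 August 1996 + 15 years → 16 August 2011.
Product Clearance Extension: 897 days claimed exceeds the 723-day cap, so +723 days → 8 August 2013.
Administrative Delay Adjustment: +349 days → 23 July 2014.
Response Delay Deduction: −364 days → 24 July 2013.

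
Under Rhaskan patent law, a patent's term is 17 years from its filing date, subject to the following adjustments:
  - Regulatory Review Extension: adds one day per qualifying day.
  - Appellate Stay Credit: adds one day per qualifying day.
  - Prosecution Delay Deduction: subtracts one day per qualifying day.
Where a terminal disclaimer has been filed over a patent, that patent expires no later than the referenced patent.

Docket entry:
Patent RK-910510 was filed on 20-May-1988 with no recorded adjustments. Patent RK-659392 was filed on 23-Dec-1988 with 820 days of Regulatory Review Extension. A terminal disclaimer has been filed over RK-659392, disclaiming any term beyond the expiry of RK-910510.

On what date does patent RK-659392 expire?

2005-05-20

Natural term of RK-659392:
  Base: filing + 17 years → 23 December 2005.
  Regulatory Review Extension: +820 days → 22 March 2008.
Expiry of referenced patent RK-910510:
  Base: filing + 17 years → 20 May 2005.
Terminal disclaimer: RK-659392 expires on the earlier of 22 March 2008 and 20 May 2005.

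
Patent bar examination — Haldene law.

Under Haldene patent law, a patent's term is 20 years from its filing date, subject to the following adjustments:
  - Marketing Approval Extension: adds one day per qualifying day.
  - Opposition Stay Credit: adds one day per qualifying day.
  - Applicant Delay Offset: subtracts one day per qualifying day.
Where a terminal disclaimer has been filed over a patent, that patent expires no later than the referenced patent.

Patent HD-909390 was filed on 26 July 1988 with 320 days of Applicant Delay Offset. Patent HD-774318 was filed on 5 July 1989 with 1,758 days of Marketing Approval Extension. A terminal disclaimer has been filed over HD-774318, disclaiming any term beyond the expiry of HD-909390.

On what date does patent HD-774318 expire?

September 10, 2007

Natural term of HD-774318:
  Base: filing + 20 years → 5 July 2009.
  Marketing Approval Extension: +1758 days → 28 April 2014.
Expiry of referenced patent HD-909390:
  Base: filing + 20 years → 26 July 2008.
  Applicant Delay Offset: −320 days → 10 September 2007.
Terminal disclaimer: HD-774318 expires on the earlier of 28 April 2014 and 10 September 2007.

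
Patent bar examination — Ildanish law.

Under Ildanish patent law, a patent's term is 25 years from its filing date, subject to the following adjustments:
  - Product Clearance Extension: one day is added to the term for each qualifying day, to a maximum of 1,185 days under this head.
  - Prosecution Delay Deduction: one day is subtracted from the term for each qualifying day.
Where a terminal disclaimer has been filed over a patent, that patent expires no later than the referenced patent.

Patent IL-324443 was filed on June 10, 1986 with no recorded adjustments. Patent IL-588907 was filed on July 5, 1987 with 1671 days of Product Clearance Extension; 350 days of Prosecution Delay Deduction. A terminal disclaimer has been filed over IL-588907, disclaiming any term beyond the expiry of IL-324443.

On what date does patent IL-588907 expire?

2011-06-10

Natural term of IL-588907:
  Base: filing + 25 years → 5 July 2012.
  Product Clearance Extension: 1671 days claimed exceeds the 1185-day cap, so +1185 days → 3 October 2015.
  Prosecution Delay Deduction: −350 days → 18 October 2014.
Expiry of referenced patent IL-324443:
  Base: filing + 25 years → 10 June 2011.
Terminal disclaimer: IL-588907 expires on the earlier of 18 October 2014 and 10 June 2011.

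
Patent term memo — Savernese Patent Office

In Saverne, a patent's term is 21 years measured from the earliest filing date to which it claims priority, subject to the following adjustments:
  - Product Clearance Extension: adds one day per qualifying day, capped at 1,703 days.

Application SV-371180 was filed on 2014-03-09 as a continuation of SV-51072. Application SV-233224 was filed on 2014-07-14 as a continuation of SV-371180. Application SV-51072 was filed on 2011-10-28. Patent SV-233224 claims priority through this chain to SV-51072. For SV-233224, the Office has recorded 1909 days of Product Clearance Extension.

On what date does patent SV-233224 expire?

2037-06-27

Earliest priority filing: 28 October 2011.
Base term: 28 October 2011 + 21 years → 28 October 2032.
Product Clearance Extension: 1909 days claimed exceeds the 1703-day cap, so +1703 days → 27 June 2037.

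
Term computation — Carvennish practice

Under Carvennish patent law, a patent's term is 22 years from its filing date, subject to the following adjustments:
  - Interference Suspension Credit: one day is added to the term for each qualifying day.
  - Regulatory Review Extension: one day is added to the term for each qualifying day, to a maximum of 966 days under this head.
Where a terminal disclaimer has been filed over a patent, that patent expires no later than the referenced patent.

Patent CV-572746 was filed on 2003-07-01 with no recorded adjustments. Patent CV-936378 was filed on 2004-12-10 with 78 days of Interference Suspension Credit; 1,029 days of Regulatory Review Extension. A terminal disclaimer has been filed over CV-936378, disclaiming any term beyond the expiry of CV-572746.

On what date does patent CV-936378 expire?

Natural term of CV-936378:
  Base: filing + 22 years → 10 December 2026.
  Interference Suspension Credit: +78 days → 26 February 2027.
  Regulatory Review Extension: 1029 days claimed exceeds the 966-day cap, so +966 days → 19 October 2029.
Expiry of referenced patent CV-572746:
  Base: filing + 22 years → 1 July 2025.
Terminal disclaimer: CV-936378 expires on the earlier of 19 October 2029 and 1 July 2025.

July 1, 2025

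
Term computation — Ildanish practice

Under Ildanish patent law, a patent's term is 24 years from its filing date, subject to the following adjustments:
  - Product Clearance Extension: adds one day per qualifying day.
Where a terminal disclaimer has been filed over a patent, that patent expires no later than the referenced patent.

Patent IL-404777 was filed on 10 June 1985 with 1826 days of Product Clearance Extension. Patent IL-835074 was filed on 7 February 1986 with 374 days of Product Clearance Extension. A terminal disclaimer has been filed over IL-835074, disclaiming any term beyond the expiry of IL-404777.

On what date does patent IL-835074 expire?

Natural term of IL-835074:
  Base: filing + 24 years → 7 February 2010.
  Product Clearance Extension: +374 days → 16 February 2011.
Expiry of referenced patent IL-404777:
  Base: filing + 24 years → 10 June 2009.
  Product Clearance Extension: +1826 days → 10 June 2014.
Terminal disclaimer: IL-835074 expires on the earlier of 16 February 2011 and 10 June 2014.

February 16, 2011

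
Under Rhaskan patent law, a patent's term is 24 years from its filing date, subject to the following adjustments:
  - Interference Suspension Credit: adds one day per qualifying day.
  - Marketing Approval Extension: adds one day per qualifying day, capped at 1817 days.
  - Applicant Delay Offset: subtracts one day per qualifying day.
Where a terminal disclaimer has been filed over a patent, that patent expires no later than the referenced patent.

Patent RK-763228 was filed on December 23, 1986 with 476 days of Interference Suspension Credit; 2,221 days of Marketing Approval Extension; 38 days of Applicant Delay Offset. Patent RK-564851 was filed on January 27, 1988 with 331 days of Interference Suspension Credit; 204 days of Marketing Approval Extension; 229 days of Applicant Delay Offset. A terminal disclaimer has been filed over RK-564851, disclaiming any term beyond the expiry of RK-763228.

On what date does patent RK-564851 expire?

Natural term of RK-564851:
  Base: filing + 24 years → 27 January 2012.
  Interference Suspension Credit: +331 days → 23 December 2012.
  Marketing Approval Extension: 204 days (within the 1817-day cap) → +204 days → 15 July 2013.
  Applicant Delay Offset: −229 days → 28 November 2012.
Expiry of referenced patent RK-763228:
  Base: filing + 24 years → 23 December 2010.
  Interference Suspension Credit: +476 days → 12 April 2012.
  Marketing Approval Extension: 2221 days claimed exceeds the 1817-day cap, so +1817 days → 3 April 2017.
  Applicant Delay Offset: −38 days → 24 February 2017.
Terminal disclaimer: RK-564851 expires on the earlier of 28 November 2012 and 24 February 2017.

November 28, 2012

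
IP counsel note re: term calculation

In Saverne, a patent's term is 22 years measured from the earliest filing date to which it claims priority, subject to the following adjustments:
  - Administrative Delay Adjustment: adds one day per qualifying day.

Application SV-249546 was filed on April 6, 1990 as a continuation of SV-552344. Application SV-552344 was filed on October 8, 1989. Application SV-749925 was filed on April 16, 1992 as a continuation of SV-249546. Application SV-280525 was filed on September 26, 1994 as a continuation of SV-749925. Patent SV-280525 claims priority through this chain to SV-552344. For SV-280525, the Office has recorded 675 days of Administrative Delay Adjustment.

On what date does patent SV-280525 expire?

2013-08-13

Earliest priority filing: 8 October 1989.
Base term: 8 October 1989 + 22 years → 8 October 2011.
Administrative Delay Adjustment: +675 days → 13 August 2013.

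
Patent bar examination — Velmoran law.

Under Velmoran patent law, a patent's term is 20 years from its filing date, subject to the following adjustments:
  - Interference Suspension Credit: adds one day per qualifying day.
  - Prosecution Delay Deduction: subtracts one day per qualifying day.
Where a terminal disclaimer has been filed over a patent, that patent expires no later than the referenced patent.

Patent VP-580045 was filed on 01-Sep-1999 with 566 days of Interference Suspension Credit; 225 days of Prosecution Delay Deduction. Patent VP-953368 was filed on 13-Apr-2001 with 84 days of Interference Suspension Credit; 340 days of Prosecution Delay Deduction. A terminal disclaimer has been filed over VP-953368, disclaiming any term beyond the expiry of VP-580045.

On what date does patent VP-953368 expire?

2020-07-31

Natural term of VP-953368:
  Base: filing + 20 years → 13 April 2021.
  Interference Suspension Credit: +84 days → 6 July 2021.
  Prosecution Delay Deduction: −340 days → 31 July 2020.
Expiry of referenced patent VP-580045:
  Base: filing + 20 years → 1 September 2019.
  Interference Suspension Credit: +566 days → 20 March 2021.
  Prosecution Delay Deduction: −225 days → 7 August 2020.
Terminal disclaimer: VP-953368 expires on the earlier of 31 July 2020 and 7 August 2020.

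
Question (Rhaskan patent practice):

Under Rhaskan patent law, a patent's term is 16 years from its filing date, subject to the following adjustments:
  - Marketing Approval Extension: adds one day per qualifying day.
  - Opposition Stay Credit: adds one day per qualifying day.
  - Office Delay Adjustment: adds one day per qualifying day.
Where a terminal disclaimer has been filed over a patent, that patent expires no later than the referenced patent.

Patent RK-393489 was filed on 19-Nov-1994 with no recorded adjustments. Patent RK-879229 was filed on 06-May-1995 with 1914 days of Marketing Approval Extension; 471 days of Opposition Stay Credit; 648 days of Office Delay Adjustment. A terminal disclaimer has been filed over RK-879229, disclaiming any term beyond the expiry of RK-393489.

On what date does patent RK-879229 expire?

Natural term of RK-879229:
  Base: filing + 16 years → 6 May 2011.
  Marketing Approval Extension: +1914 days → 1 August 2016.
  Opposition Stay Credit: +471 days → 15 November 2017.
  Office Delay Adjustment: +648 days → 25 August 2019.
Expiry of referenced patent RK-393489:
  Base: filing + 16 years → 19 November 2010.
Terminal disclaimer: RK-879229 expires on the earlier of 25 August 2019 and 19 November 2010.

November 19, 2010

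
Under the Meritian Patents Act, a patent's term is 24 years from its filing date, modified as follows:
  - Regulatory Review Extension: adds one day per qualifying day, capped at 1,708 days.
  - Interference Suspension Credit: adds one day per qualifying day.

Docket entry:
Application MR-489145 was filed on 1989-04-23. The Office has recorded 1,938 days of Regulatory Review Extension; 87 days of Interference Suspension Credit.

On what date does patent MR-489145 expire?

March 23, 2018

Base term: filing date + 24 years → 23 April 2013.
Regulatory Review Extension: 1938 days claimed exceeds the 1708-day cap, so +1708 days → 26 December 2017.
Interference Suspension Credit: +87 days → 23 March 2018.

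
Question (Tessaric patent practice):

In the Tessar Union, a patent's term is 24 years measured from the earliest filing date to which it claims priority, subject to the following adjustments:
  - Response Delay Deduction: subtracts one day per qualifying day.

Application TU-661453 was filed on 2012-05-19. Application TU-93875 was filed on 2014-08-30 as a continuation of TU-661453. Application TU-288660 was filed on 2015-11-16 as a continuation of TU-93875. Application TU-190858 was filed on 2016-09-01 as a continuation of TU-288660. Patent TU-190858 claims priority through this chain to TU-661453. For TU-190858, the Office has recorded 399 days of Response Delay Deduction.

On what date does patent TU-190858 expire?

2035-04-16

Earliest priority filing: 19 May 2012.
Base term: 19 May 2012 + 24 years → 19 May 2036.
Response Delay Deduction: −399 days → 16 April 2035.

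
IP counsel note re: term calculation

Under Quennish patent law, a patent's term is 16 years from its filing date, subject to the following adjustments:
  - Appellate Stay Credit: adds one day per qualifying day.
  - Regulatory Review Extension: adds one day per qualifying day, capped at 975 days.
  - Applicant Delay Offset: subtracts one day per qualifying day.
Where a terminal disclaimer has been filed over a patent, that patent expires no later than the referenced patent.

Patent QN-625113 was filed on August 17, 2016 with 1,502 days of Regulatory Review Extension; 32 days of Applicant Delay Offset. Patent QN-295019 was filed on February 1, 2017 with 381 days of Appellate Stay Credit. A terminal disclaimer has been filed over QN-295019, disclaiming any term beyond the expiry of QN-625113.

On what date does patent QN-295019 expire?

Natural term of QN-295019:
  Base: filing + 16 years → 1 February 2033.
  Appellate Stay Credit: +381 days → 17 February 2034.
Expiry of referenced patent QN-625113:
  Base: filing + 16 years → 17 August 2032.
  Regulatory Review Extension: 1502 days claimed exceeds the 975-day cap, so +975 days → 19 April 2035.
  Applicant Delay Offset: −32 days → 18 March 2035.
Terminal disclaimer: QN-295019 expires on the earlier of 17 February 2034 and 18 March 2035.

February 17, 2034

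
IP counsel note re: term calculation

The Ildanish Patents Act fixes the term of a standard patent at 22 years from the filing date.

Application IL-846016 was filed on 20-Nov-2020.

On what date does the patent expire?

2042-11-20

Filing date + 22 years → 20 November 2042.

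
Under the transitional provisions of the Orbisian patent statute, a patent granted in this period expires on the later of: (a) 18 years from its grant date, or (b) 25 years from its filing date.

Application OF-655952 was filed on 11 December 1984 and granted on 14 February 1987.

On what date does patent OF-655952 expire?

(a) grant + 18 years → 14 February 2005.
(b) filing + 25 years → 11 December 2009.
Later of the two: 11 December 2009.

2009-12-11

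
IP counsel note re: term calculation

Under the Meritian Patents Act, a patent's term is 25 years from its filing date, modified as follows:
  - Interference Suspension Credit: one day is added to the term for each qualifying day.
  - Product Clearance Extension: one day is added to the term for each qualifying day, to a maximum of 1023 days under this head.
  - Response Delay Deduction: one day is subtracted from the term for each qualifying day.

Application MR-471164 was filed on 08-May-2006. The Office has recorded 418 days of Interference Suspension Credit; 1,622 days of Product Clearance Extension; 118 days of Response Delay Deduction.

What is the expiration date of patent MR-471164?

December 21, 2034

Base term: filing date + 25 years → 8 May 2031.
Interference Suspension Credit: +418 days → 29 June 2032.
Product Clearance Extension: 1622 days claimed exceeds the 1023-day cap, so +1023 days → 18 April 2035.
Response Delay Deduction: −118 days → 21 December 2034.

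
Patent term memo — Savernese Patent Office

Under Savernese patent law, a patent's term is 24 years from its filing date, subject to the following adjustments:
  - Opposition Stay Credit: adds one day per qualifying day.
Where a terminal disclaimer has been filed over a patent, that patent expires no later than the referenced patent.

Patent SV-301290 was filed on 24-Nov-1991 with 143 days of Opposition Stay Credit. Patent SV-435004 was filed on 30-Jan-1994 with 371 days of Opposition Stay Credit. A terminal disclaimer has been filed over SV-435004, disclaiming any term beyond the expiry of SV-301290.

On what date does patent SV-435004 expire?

April 15, 2016

Natural term of SV-435004:
  Base: filing + 24 years → 30 January 2018.
  Opposition Stay Credit: +371 days → 5 February 2019.
Expiry of referenced patent SV-301290:
  Base: filing + 24 years → 24 November 2015.
  Opposition Stay Credit: +143 days → 15 April 2016.
Terminal disclaimer: SV-435004 expires on the earlier of 5 February 2019 and 15 April 2016.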